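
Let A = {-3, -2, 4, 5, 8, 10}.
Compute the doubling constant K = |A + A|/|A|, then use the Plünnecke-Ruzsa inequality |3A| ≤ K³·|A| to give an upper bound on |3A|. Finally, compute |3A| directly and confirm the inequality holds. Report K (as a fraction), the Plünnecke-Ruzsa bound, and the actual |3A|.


|A| = 6.
Step 1: Compute A + A by enumerating all 36 pairs.
A + A = {-6, -5, -4, 1, 2, 3, 5, 6, 7, 8, 9, 10, 12, 13, 14, 15, 16, 18, 20}, so |A + A| = 19.
Step 2: Doubling constant K = |A + A|/|A| = 19/6 = 19/6 ≈ 3.1667.
Step 3: Plünnecke-Ruzsa gives |3A| ≤ K³·|A| = (3.1667)³ · 6 ≈ 190.5278.
Step 4: Compute 3A = A + A + A directly by enumerating all triples (a,b,c) ∈ A³; |3A| = 35.
Step 5: Check 35 ≤ 190.5278? Yes ✓.

K = 19/6, Plünnecke-Ruzsa bound K³|A| ≈ 190.5278, |3A| = 35, inequality holds.


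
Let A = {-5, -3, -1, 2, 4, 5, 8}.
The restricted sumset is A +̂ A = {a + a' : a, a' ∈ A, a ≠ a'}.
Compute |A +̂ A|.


Restricted sumset: A +̂ A = {a + a' : a ∈ A, a' ∈ A, a ≠ a'}.
Equivalently, take A + A and drop any sum 2a that is achievable ONLY as a + a for a ∈ A (i.e. sums representable only with equal summands).
Enumerate pairs (a, a') with a < a' (symmetric, so each unordered pair gives one sum; this covers all a ≠ a'):
  -5 + -3 = -8
  -5 + -1 = -6
  -5 + 2 = -3
  -5 + 4 = -1
  -5 + 5 = 0
  -5 + 8 = 3
  -3 + -1 = -4
  -3 + 2 = -1
  -3 + 4 = 1
  -3 + 5 = 2
  -3 + 8 = 5
  -1 + 2 = 1
  -1 + 4 = 3
  -1 + 5 = 4
  -1 + 8 = 7
  2 + 4 = 6
  2 + 5 = 7
  2 + 8 = 10
  4 + 5 = 9
  4 + 8 = 12
  5 + 8 = 13
Collected distinct sums: {-8, -6, -4, -3, -1, 0, 1, 2, 3, 4, 5, 6, 7, 9, 10, 12, 13}
|A +̂ A| = 17
(Reference bound: |A +̂ A| ≥ 2|A| - 3 for |A| ≥ 2, with |A| = 7 giving ≥ 11.)

|A +̂ A| = 17


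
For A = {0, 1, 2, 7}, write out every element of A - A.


A - A = {a - a' : a, a' ∈ A}.
Compute a - a' for each ordered pair (a, a'):
a = 0: 0-0=0, 0-1=-1, 0-2=-2, 0-7=-7
a = 1: 1-0=1, 1-1=0, 1-2=-1, 1-7=-6
a = 2: 2-0=2, 2-1=1, 2-2=0, 2-7=-5
a = 7: 7-0=7, 7-1=6, 7-2=5, 7-7=0
Collecting distinct values (and noting 0 appears from a-a):
A - A = {-7, -6, -5, -2, -1, 0, 1, 2, 5, 6, 7}
|A - A| = 11

A - A = {-7, -6, -5, -2, -1, 0, 1, 2, 5, 6, 7}


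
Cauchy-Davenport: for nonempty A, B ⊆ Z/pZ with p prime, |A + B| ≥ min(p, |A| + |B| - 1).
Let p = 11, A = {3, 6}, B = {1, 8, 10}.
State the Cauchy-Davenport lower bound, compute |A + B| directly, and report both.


Cauchy-Davenport: |A + B| ≥ min(p, |A| + |B| - 1) for A, B nonempty in Z/pZ.
|A| = 2, |B| = 3, p = 11.
CD lower bound = min(11, 2 + 3 - 1) = min(11, 4) = 4.
Compute A + B mod 11 directly:
a = 3: 3+1=4, 3+8=0, 3+10=2
a = 6: 6+1=7, 6+8=3, 6+10=5
A + B = {0, 2, 3, 4, 5, 7}, so |A + B| = 6.
Verify: 6 ≥ 4? Yes ✓.

CD lower bound = 4, actual |A + B| = 6.


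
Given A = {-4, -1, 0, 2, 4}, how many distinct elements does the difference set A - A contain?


A - A = {a - a' : a, a' ∈ A}; |A| = 5.
Bounds: 2|A|-1 ≤ |A - A| ≤ |A|² - |A| + 1, i.e. 9 ≤ |A - A| ≤ 21.
Note: 0 ∈ A - A always (from a - a). The set is symmetric: if d ∈ A - A then -d ∈ A - A.
Enumerate nonzero differences d = a - a' with a > a' (then include -d):
Positive differences: {1, 2, 3, 4, 5, 6, 8}
Full difference set: {0} ∪ (positive diffs) ∪ (negative diffs).
|A - A| = 1 + 2·7 = 15 (matches direct enumeration: 15).

|A - A| = 15


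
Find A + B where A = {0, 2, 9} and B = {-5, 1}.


A + B = {a + b : a ∈ A, b ∈ B}.
Enumerate all |A|·|B| = 3·2 = 6 pairs (a, b) and collect distinct sums.
a = 0: 0+-5=-5, 0+1=1
a = 2: 2+-5=-3, 2+1=3
a = 9: 9+-5=4, 9+1=10
Collecting distinct sums: A + B = {-5, -3, 1, 3, 4, 10}
|A + B| = 6

A + B = {-5, -3, 1, 3, 4, 10}


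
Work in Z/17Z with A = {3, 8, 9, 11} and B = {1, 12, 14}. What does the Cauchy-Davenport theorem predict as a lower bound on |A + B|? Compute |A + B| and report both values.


Cauchy-Davenport: |A + B| ≥ min(p, |A| + |B| - 1) for A, B nonempty in Z/pZ.
|A| = 4, |B| = 3, p = 17.
CD lower bound = min(17, 4 + 3 - 1) = min(17, 6) = 6.
Compute A + B mod 17 directly:
a = 3: 3+1=4, 3+12=15, 3+14=0
a = 8: 8+1=9, 8+12=3, 8+14=5
a = 9: 9+1=10, 9+12=4, 9+14=6
a = 11: 11+1=12, 11+12=6, 11+14=8
A + B = {0, 3, 4, 5, 6, 8, 9, 10, 12, 15}, so |A + B| = 10.
Verify: 10 ≥ 6? Yes ✓.

CD lower bound = 6, actual |A + B| = 10.


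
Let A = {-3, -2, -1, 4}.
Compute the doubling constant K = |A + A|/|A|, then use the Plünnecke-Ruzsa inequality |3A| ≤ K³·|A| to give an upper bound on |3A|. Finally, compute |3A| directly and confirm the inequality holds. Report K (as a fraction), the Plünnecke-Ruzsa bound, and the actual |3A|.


|A| = 4.
Step 1: Compute A + A by enumerating all 16 pairs.
A + A = {-6, -5, -4, -3, -2, 1, 2, 3, 8}, so |A + A| = 9.
Step 2: Doubling constant K = |A + A|/|A| = 9/4 = 9/4 ≈ 2.2500.
Step 3: Plünnecke-Ruzsa gives |3A| ≤ K³·|A| = (2.2500)³ · 4 ≈ 45.5625.
Step 4: Compute 3A = A + A + A directly by enumerating all triples (a,b,c) ∈ A³; |3A| = 16.
Step 5: Check 16 ≤ 45.5625? Yes ✓.

K = 9/4, Plünnecke-Ruzsa bound K³|A| ≈ 45.5625, |3A| = 16, inequality holds.


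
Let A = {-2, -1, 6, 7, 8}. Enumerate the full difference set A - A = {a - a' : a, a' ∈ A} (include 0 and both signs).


A - A = {a - a' : a, a' ∈ A}.
Compute a - a' for each ordered pair (a, a'):
a = -2: -2--2=0, -2--1=-1, -2-6=-8, -2-7=-9, -2-8=-10
a = -1: -1--2=1, -1--1=0, -1-6=-7, -1-7=-8, -1-8=-9
a = 6: 6--2=8, 6--1=7, 6-6=0, 6-7=-1, 6-8=-2
a = 7: 7--2=9, 7--1=8, 7-6=1, 7-7=0, 7-8=-1
a = 8: 8--2=10, 8--1=9, 8-6=2, 8-7=1, 8-8=0
Collecting distinct values (and noting 0 appears from a-a):
A - A = {-10, -9, -8, -7, -2, -1, 0, 1, 2, 7, 8, 9, 10}
|A - A| = 13

A - A = {-10, -9, -8, -7, -2, -1, 0, 1, 2, 7, 8, 9, 10}


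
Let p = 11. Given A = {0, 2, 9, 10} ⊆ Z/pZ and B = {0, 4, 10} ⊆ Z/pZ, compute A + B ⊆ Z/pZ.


Work in Z/11Z: reduce every sum a + b modulo 11.
Enumerate all 12 pairs:
a = 0: 0+0=0, 0+4=4, 0+10=10
a = 2: 2+0=2, 2+4=6, 2+10=1
a = 9: 9+0=9, 9+4=2, 9+10=8
a = 10: 10+0=10, 10+4=3, 10+10=9
Distinct residues collected: {0, 1, 2, 3, 4, 6, 8, 9, 10}
|A + B| = 9 (out of 11 total residues).

A + B = {0, 1, 2, 3, 4, 6, 8, 9, 10}


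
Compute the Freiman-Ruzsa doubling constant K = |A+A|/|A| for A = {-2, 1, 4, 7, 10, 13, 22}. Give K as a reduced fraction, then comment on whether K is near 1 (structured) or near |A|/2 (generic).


|A| = 7.
Compute A + A by enumerating all 49 pairs.
A + A = {-4, -1, 2, 5, 8, 11, 14, 17, 20, 23, 26, 29, 32, 35, 44}, so |A + A| = 15.
K = |A + A| / |A| = 15/7 (already in lowest terms) ≈ 2.1429.
Reference: AP of size 7 gives K = 13/7 ≈ 1.8571; a fully generic set of size 7 gives K ≈ 4.0000.

|A| = 7, |A + A| = 15, K = 15/7.


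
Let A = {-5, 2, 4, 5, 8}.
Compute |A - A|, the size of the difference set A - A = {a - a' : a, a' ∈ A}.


A - A = {a - a' : a, a' ∈ A}; |A| = 5.
Bounds: 2|A|-1 ≤ |A - A| ≤ |A|² - |A| + 1, i.e. 9 ≤ |A - A| ≤ 21.
Note: 0 ∈ A - A always (from a - a). The set is symmetric: if d ∈ A - A then -d ∈ A - A.
Enumerate nonzero differences d = a - a' with a > a' (then include -d):
Positive differences: {1, 2, 3, 4, 6, 7, 9, 10, 13}
Full difference set: {0} ∪ (positive diffs) ∪ (negative diffs).
|A - A| = 1 + 2·9 = 19 (matches direct enumeration: 19).

|A - A| = 19


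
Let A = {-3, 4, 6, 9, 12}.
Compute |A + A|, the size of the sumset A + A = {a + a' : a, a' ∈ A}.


A + A = {a + a' : a, a' ∈ A}; |A| = 5.
General bounds: 2|A| - 1 ≤ |A + A| ≤ |A|(|A|+1)/2, i.e. 9 ≤ |A + A| ≤ 15.
Lower bound 2|A|-1 is attained iff A is an arithmetic progression.
Enumerate sums a + a' for a ≤ a' (symmetric, so this suffices):
a = -3: -3+-3=-6, -3+4=1, -3+6=3, -3+9=6, -3+12=9
a = 4: 4+4=8, 4+6=10, 4+9=13, 4+12=16
a = 6: 6+6=12, 6+9=15, 6+12=18
a = 9: 9+9=18, 9+12=21
a = 12: 12+12=24
Distinct sums: {-6, 1, 3, 6, 8, 9, 10, 12, 13, 15, 16, 18, 21, 24}
|A + A| = 14

|A + A| = 14


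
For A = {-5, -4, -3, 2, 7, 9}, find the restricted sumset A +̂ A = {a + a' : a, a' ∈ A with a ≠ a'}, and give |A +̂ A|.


Restricted sumset: A +̂ A = {a + a' : a ∈ A, a' ∈ A, a ≠ a'}.
Equivalently, take A + A and drop any sum 2a that is achievable ONLY as a + a for a ∈ A (i.e. sums representable only with equal summands).
Enumerate pairs (a, a') with a < a' (symmetric, so each unordered pair gives one sum; this covers all a ≠ a'):
  -5 + -4 = -9
  -5 + -3 = -8
  -5 + 2 = -3
  -5 + 7 = 2
  -5 + 9 = 4
  -4 + -3 = -7
  -4 + 2 = -2
  -4 + 7 = 3
  -4 + 9 = 5
  -3 + 2 = -1
  -3 + 7 = 4
  -3 + 9 = 6
  2 + 7 = 9
  2 + 9 = 11
  7 + 9 = 16
Collected distinct sums: {-9, -8, -7, -3, -2, -1, 2, 3, 4, 5, 6, 9, 11, 16}
|A +̂ A| = 14
(Reference bound: |A +̂ A| ≥ 2|A| - 3 for |A| ≥ 2, with |A| = 6 giving ≥ 9.)

|A +̂ A| = 14


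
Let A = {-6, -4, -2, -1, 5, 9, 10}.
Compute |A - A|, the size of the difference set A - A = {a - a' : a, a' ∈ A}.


A - A = {a - a' : a, a' ∈ A}; |A| = 7.
Bounds: 2|A|-1 ≤ |A - A| ≤ |A|² - |A| + 1, i.e. 13 ≤ |A - A| ≤ 43.
Note: 0 ∈ A - A always (from a - a). The set is symmetric: if d ∈ A - A then -d ∈ A - A.
Enumerate nonzero differences d = a - a' with a > a' (then include -d):
Positive differences: {1, 2, 3, 4, 5, 6, 7, 9, 10, 11, 12, 13, 14, 15, 16}
Full difference set: {0} ∪ (positive diffs) ∪ (negative diffs).
|A - A| = 1 + 2·15 = 31 (matches direct enumeration: 31).

|A - A| = 31


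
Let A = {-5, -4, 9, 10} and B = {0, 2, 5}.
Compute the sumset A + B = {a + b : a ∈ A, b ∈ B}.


A + B = {a + b : a ∈ A, b ∈ B}.
Enumerate all |A|·|B| = 4·3 = 12 pairs (a, b) and collect distinct sums.
a = -5: -5+0=-5, -5+2=-3, -5+5=0
a = -4: -4+0=-4, -4+2=-2, -4+5=1
a = 9: 9+0=9, 9+2=11, 9+5=14
a = 10: 10+0=10, 10+2=12, 10+5=15
Collecting distinct sums: A + B = {-5, -4, -3, -2, 0, 1, 9, 10, 11, 12, 14, 15}
|A + B| = 12

A + B = {-5, -4, -3, -2, 0, 1, 9, 10, 11, 12, 14, 15}


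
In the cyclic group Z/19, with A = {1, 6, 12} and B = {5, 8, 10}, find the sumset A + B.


Work in Z/19Z: reduce every sum a + b modulo 19.
Enumerate all 9 pairs:
a = 1: 1+5=6, 1+8=9, 1+10=11
a = 6: 6+5=11, 6+8=14, 6+10=16
a = 12: 12+5=17, 12+8=1, 12+10=3
Distinct residues collected: {1, 3, 6, 9, 11, 14, 16, 17}
|A + B| = 8 (out of 19 total residues).

A + B = {1, 3, 6, 9, 11, 14, 16, 17}


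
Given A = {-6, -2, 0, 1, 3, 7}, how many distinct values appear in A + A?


A + A = {a + a' : a, a' ∈ A}; |A| = 6.
General bounds: 2|A| - 1 ≤ |A + A| ≤ |A|(|A|+1)/2, i.e. 11 ≤ |A + A| ≤ 21.
Lower bound 2|A|-1 is attained iff A is an arithmetic progression.
Enumerate sums a + a' for a ≤ a' (symmetric, so this suffices):
a = -6: -6+-6=-12, -6+-2=-8, -6+0=-6, -6+1=-5, -6+3=-3, -6+7=1
a = -2: -2+-2=-4, -2+0=-2, -2+1=-1, -2+3=1, -2+7=5
a = 0: 0+0=0, 0+1=1, 0+3=3, 0+7=7
a = 1: 1+1=2, 1+3=4, 1+7=8
a = 3: 3+3=6, 3+7=10
a = 7: 7+7=14
Distinct sums: {-12, -8, -6, -5, -4, -3, -2, -1, 0, 1, 2, 3, 4, 5, 6, 7, 8, 10, 14}
|A + A| = 19

|A + A| = 19


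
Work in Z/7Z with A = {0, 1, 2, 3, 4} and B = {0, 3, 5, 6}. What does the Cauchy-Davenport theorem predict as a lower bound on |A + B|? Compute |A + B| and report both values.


Cauchy-Davenport: |A + B| ≥ min(p, |A| + |B| - 1) for A, B nonempty in Z/pZ.
|A| = 5, |B| = 4, p = 7.
CD lower bound = min(7, 5 + 4 - 1) = min(7, 8) = 7.
Compute A + B mod 7 directly:
a = 0: 0+0=0, 0+3=3, 0+5=5, 0+6=6
a = 1: 1+0=1, 1+3=4, 1+5=6, 1+6=0
a = 2: 2+0=2, 2+3=5, 2+5=0, 2+6=1
a = 3: 3+0=3, 3+3=6, 3+5=1, 3+6=2
a = 4: 4+0=4, 4+3=0, 4+5=2, 4+6=3
A + B = {0, 1, 2, 3, 4, 5, 6}, so |A + B| = 7.
Verify: 7 ≥ 7? Yes ✓.

CD lower bound = 7, actual |A + B| = 7.


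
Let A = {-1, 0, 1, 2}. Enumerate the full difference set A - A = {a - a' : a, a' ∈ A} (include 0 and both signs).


A - A = {a - a' : a, a' ∈ A}.
Compute a - a' for each ordered pair (a, a'):
a = -1: -1--1=0, -1-0=-1, -1-1=-2, -1-2=-3
a = 0: 0--1=1, 0-0=0, 0-1=-1, 0-2=-2
a = 1: 1--1=2, 1-0=1, 1-1=0, 1-2=-1
a = 2: 2--1=3, 2-0=2, 2-1=1, 2-2=0
Collecting distinct values (and noting 0 appears from a-a):
A - A = {-3, -2, -1, 0, 1, 2, 3}
|A - A| = 7

A - A = {-3, -2, -1, 0, 1, 2, 3}


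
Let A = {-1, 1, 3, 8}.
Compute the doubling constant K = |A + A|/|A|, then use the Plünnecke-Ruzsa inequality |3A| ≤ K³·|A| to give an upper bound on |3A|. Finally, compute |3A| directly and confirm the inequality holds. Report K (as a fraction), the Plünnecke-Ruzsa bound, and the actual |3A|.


|A| = 4.
Step 1: Compute A + A by enumerating all 16 pairs.
A + A = {-2, 0, 2, 4, 6, 7, 9, 11, 16}, so |A + A| = 9.
Step 2: Doubling constant K = |A + A|/|A| = 9/4 = 9/4 ≈ 2.2500.
Step 3: Plünnecke-Ruzsa gives |3A| ≤ K³·|A| = (2.2500)³ · 4 ≈ 45.5625.
Step 4: Compute 3A = A + A + A directly by enumerating all triples (a,b,c) ∈ A³; |3A| = 16.
Step 5: Check 16 ≤ 45.5625? Yes ✓.

K = 9/4, Plünnecke-Ruzsa bound K³|A| ≈ 45.5625, |3A| = 16, inequality holds.


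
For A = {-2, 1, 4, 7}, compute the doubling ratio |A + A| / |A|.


|A| = 4.
Compute A + A by enumerating all 16 pairs.
A + A = {-4, -1, 2, 5, 8, 11, 14}, so |A + A| = 7.
K = |A + A| / |A| = 7/4 (already in lowest terms) ≈ 1.7500.
Reference: AP of size 4 gives K = 7/4 ≈ 1.7500; a fully generic set of size 4 gives K ≈ 2.5000.

|A| = 4, |A + A| = 7, K = 7/4.


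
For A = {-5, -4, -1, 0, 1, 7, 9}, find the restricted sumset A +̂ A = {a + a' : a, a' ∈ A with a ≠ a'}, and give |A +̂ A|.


Restricted sumset: A +̂ A = {a + a' : a ∈ A, a' ∈ A, a ≠ a'}.
Equivalently, take A + A and drop any sum 2a that is achievable ONLY as a + a for a ∈ A (i.e. sums representable only with equal summands).
Enumerate pairs (a, a') with a < a' (symmetric, so each unordered pair gives one sum; this covers all a ≠ a'):
  -5 + -4 = -9
  -5 + -1 = -6
  -5 + 0 = -5
  -5 + 1 = -4
  -5 + 7 = 2
  -5 + 9 = 4
  -4 + -1 = -5
  -4 + 0 = -4
  -4 + 1 = -3
  -4 + 7 = 3
  -4 + 9 = 5
  -1 + 0 = -1
  -1 + 1 = 0
  -1 + 7 = 6
  -1 + 9 = 8
  0 + 1 = 1
  0 + 7 = 7
  0 + 9 = 9
  1 + 7 = 8
  1 + 9 = 10
  7 + 9 = 16
Collected distinct sums: {-9, -6, -5, -4, -3, -1, 0, 1, 2, 3, 4, 5, 6, 7, 8, 9, 10, 16}
|A +̂ A| = 18
(Reference bound: |A +̂ A| ≥ 2|A| - 3 for |A| ≥ 2, with |A| = 7 giving ≥ 11.)

|A +̂ A| = 18


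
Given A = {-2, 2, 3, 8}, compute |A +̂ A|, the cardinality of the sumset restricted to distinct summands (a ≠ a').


Restricted sumset: A +̂ A = {a + a' : a ∈ A, a' ∈ A, a ≠ a'}.
Equivalently, take A + A and drop any sum 2a that is achievable ONLY as a + a for a ∈ A (i.e. sums representable only with equal summands).
Enumerate pairs (a, a') with a < a' (symmetric, so each unordered pair gives one sum; this covers all a ≠ a'):
  -2 + 2 = 0
  -2 + 3 = 1
  -2 + 8 = 6
  2 + 3 = 5
  2 + 8 = 10
  3 + 8 = 11
Collected distinct sums: {0, 1, 5, 6, 10, 11}
|A +̂ A| = 6
(Reference bound: |A +̂ A| ≥ 2|A| - 3 for |A| ≥ 2, with |A| = 4 giving ≥ 5.)

|A +̂ A| = 6


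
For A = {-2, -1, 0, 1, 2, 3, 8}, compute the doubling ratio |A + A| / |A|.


|A| = 7.
Compute A + A by enumerating all 49 pairs.
A + A = {-4, -3, -2, -1, 0, 1, 2, 3, 4, 5, 6, 7, 8, 9, 10, 11, 16}, so |A + A| = 17.
K = |A + A| / |A| = 17/7 (already in lowest terms) ≈ 2.4286.
Reference: AP of size 7 gives K = 13/7 ≈ 1.8571; a fully generic set of size 7 gives K ≈ 4.0000.

|A| = 7, |A + A| = 17, K = 17/7.


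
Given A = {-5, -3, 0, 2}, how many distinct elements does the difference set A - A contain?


A - A = {a - a' : a, a' ∈ A}; |A| = 4.
Bounds: 2|A|-1 ≤ |A - A| ≤ |A|² - |A| + 1, i.e. 7 ≤ |A - A| ≤ 13.
Note: 0 ∈ A - A always (from a - a). The set is symmetric: if d ∈ A - A then -d ∈ A - A.
Enumerate nonzero differences d = a - a' with a > a' (then include -d):
Positive differences: {2, 3, 5, 7}
Full difference set: {0} ∪ (positive diffs) ∪ (negative diffs).
|A - A| = 1 + 2·4 = 9 (matches direct enumeration: 9).

|A - A| = 9


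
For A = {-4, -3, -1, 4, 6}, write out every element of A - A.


A - A = {a - a' : a, a' ∈ A}.
Compute a - a' for each ordered pair (a, a'):
a = -4: -4--4=0, -4--3=-1, -4--1=-3, -4-4=-8, -4-6=-10
a = -3: -3--4=1, -3--3=0, -3--1=-2, -3-4=-7, -3-6=-9
a = -1: -1--4=3, -1--3=2, -1--1=0, -1-4=-5, -1-6=-7
a = 4: 4--4=8, 4--3=7, 4--1=5, 4-4=0, 4-6=-2
a = 6: 6--4=10, 6--3=9, 6--1=7, 6-4=2, 6-6=0
Collecting distinct values (and noting 0 appears from a-a):
A - A = {-10, -9, -8, -7, -5, -3, -2, -1, 0, 1, 2, 3, 5, 7, 8, 9, 10}
|A - A| = 17

A - A = {-10, -9, -8, -7, -5, -3, -2, -1, 0, 1, 2, 3, 5, 7, 8, 9, 10}


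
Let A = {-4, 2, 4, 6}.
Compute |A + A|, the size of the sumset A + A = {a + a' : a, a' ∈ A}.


A + A = {a + a' : a, a' ∈ A}; |A| = 4.
General bounds: 2|A| - 1 ≤ |A + A| ≤ |A|(|A|+1)/2, i.e. 7 ≤ |A + A| ≤ 10.
Lower bound 2|A|-1 is attained iff A is an arithmetic progression.
Enumerate sums a + a' for a ≤ a' (symmetric, so this suffices):
a = -4: -4+-4=-8, -4+2=-2, -4+4=0, -4+6=2
a = 2: 2+2=4, 2+4=6, 2+6=8
a = 4: 4+4=8, 4+6=10
a = 6: 6+6=12
Distinct sums: {-8, -2, 0, 2, 4, 6, 8, 10, 12}
|A + A| = 9

|A + A| = 9


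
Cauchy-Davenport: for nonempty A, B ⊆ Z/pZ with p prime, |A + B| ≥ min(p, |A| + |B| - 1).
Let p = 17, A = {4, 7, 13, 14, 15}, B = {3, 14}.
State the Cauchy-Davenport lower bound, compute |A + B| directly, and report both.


Cauchy-Davenport: |A + B| ≥ min(p, |A| + |B| - 1) for A, B nonempty in Z/pZ.
|A| = 5, |B| = 2, p = 17.
CD lower bound = min(17, 5 + 2 - 1) = min(17, 6) = 6.
Compute A + B mod 17 directly:
a = 4: 4+3=7, 4+14=1
a = 7: 7+3=10, 7+14=4
a = 13: 13+3=16, 13+14=10
a = 14: 14+3=0, 14+14=11
a = 15: 15+3=1, 15+14=12
A + B = {0, 1, 4, 7, 10, 11, 12, 16}, so |A + B| = 8.
Verify: 8 ≥ 6? Yes ✓.

CD lower bound = 6, actual |A + B| = 8.


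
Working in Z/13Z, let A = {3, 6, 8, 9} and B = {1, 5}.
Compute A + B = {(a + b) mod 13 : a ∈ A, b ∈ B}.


Work in Z/13Z: reduce every sum a + b modulo 13.
Enumerate all 8 pairs:
a = 3: 3+1=4, 3+5=8
a = 6: 6+1=7, 6+5=11
a = 8: 8+1=9, 8+5=0
a = 9: 9+1=10, 9+5=1
Distinct residues collected: {0, 1, 4, 7, 8, 9, 10, 11}
|A + B| = 8 (out of 13 total residues).

A + B = {0, 1, 4, 7, 8, 9, 10, 11}


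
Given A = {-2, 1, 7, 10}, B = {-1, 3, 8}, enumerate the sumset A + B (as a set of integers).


A + B = {a + b : a ∈ A, b ∈ B}.
Enumerate all |A|·|B| = 4·3 = 12 pairs (a, b) and collect distinct sums.
a = -2: -2+-1=-3, -2+3=1, -2+8=6
a = 1: 1+-1=0, 1+3=4, 1+8=9
a = 7: 7+-1=6, 7+3=10, 7+8=15
a = 10: 10+-1=9, 10+3=13, 10+8=18
Collecting distinct sums: A + B = {-3, 0, 1, 4, 6, 9, 10, 13, 15, 18}
|A + B| = 10

A + B = {-3, 0, 1, 4, 6, 9, 10, 13, 15, 18}


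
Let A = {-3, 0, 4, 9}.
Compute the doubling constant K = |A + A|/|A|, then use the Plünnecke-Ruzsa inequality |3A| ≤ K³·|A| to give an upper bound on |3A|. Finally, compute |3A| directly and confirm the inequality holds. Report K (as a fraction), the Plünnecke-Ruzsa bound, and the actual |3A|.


|A| = 4.
Step 1: Compute A + A by enumerating all 16 pairs.
A + A = {-6, -3, 0, 1, 4, 6, 8, 9, 13, 18}, so |A + A| = 10.
Step 2: Doubling constant K = |A + A|/|A| = 10/4 = 10/4 ≈ 2.5000.
Step 3: Plünnecke-Ruzsa gives |3A| ≤ K³·|A| = (2.5000)³ · 4 ≈ 62.5000.
Step 4: Compute 3A = A + A + A directly by enumerating all triples (a,b,c) ∈ A³; |3A| = 20.
Step 5: Check 20 ≤ 62.5000? Yes ✓.

K = 10/4, Plünnecke-Ruzsa bound K³|A| ≈ 62.5000, |3A| = 20, inequality holds.


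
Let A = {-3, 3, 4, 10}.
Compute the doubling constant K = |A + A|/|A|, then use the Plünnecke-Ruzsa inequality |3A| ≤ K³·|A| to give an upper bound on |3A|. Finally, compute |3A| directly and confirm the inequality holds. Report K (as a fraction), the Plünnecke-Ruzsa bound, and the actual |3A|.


|A| = 4.
Step 1: Compute A + A by enumerating all 16 pairs.
A + A = {-6, 0, 1, 6, 7, 8, 13, 14, 20}, so |A + A| = 9.
Step 2: Doubling constant K = |A + A|/|A| = 9/4 = 9/4 ≈ 2.2500.
Step 3: Plünnecke-Ruzsa gives |3A| ≤ K³·|A| = (2.2500)³ · 4 ≈ 45.5625.
Step 4: Compute 3A = A + A + A directly by enumerating all triples (a,b,c) ∈ A³; |3A| = 16.
Step 5: Check 16 ≤ 45.5625? Yes ✓.

K = 9/4, Plünnecke-Ruzsa bound K³|A| ≈ 45.5625, |3A| = 16, inequality holds.


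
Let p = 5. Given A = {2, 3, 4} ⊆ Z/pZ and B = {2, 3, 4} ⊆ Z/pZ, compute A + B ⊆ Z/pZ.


Work in Z/5Z: reduce every sum a + b modulo 5.
Enumerate all 9 pairs:
a = 2: 2+2=4, 2+3=0, 2+4=1
a = 3: 3+2=0, 3+3=1, 3+4=2
a = 4: 4+2=1, 4+3=2, 4+4=3
Distinct residues collected: {0, 1, 2, 3, 4}
|A + B| = 5 (out of 5 total residues).

A + B = {0, 1, 2, 3, 4}


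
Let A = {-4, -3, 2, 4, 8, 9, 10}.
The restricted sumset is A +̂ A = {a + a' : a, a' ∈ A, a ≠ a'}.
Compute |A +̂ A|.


Restricted sumset: A +̂ A = {a + a' : a ∈ A, a' ∈ A, a ≠ a'}.
Equivalently, take A + A and drop any sum 2a that is achievable ONLY as a + a for a ∈ A (i.e. sums representable only with equal summands).
Enumerate pairs (a, a') with a < a' (symmetric, so each unordered pair gives one sum; this covers all a ≠ a'):
  -4 + -3 = -7
  -4 + 2 = -2
  -4 + 4 = 0
  -4 + 8 = 4
  -4 + 9 = 5
  -4 + 10 = 6
  -3 + 2 = -1
  -3 + 4 = 1
  -3 + 8 = 5
  -3 + 9 = 6
  -3 + 10 = 7
  2 + 4 = 6
  2 + 8 = 10
  2 + 9 = 11
  2 + 10 = 12
  4 + 8 = 12
  4 + 9 = 13
  4 + 10 = 14
  8 + 9 = 17
  8 + 10 = 18
  9 + 10 = 19
Collected distinct sums: {-7, -2, -1, 0, 1, 4, 5, 6, 7, 10, 11, 12, 13, 14, 17, 18, 19}
|A +̂ A| = 17
(Reference bound: |A +̂ A| ≥ 2|A| - 3 for |A| ≥ 2, with |A| = 7 giving ≥ 11.)

|A +̂ A| = 17


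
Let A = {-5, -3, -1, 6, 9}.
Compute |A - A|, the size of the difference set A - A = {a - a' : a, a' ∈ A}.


A - A = {a - a' : a, a' ∈ A}; |A| = 5.
Bounds: 2|A|-1 ≤ |A - A| ≤ |A|² - |A| + 1, i.e. 9 ≤ |A - A| ≤ 21.
Note: 0 ∈ A - A always (from a - a). The set is symmetric: if d ∈ A - A then -d ∈ A - A.
Enumerate nonzero differences d = a - a' with a > a' (then include -d):
Positive differences: {2, 3, 4, 7, 9, 10, 11, 12, 14}
Full difference set: {0} ∪ (positive diffs) ∪ (negative diffs).
|A - A| = 1 + 2·9 = 19 (matches direct enumeration: 19).

|A - A| = 19


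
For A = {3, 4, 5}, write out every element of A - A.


A - A = {a - a' : a, a' ∈ A}.
Compute a - a' for each ordered pair (a, a'):
a = 3: 3-3=0, 3-4=-1, 3-5=-2
a = 4: 4-3=1, 4-4=0, 4-5=-1
a = 5: 5-3=2, 5-4=1, 5-5=0
Collecting distinct values (and noting 0 appears from a-a):
A - A = {-2, -1, 0, 1, 2}
|A - A| = 5

A - A = {-2, -1, 0, 1, 2}


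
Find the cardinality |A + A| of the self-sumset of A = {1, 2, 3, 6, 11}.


A + A = {a + a' : a, a' ∈ A}; |A| = 5.
General bounds: 2|A| - 1 ≤ |A + A| ≤ |A|(|A|+1)/2, i.e. 9 ≤ |A + A| ≤ 15.
Lower bound 2|A|-1 is attained iff A is an arithmetic progression.
Enumerate sums a + a' for a ≤ a' (symmetric, so this suffices):
a = 1: 1+1=2, 1+2=3, 1+3=4, 1+6=7, 1+11=12
a = 2: 2+2=4, 2+3=5, 2+6=8, 2+11=13
a = 3: 3+3=6, 3+6=9, 3+11=14
a = 6: 6+6=12, 6+11=17
a = 11: 11+11=22
Distinct sums: {2, 3, 4, 5, 6, 7, 8, 9, 12, 13, 14, 17, 22}
|A + A| = 13

|A + A| = 13


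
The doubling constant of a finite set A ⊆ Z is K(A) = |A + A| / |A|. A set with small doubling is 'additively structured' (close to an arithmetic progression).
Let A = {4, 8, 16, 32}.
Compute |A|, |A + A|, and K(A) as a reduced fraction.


|A| = 4.
Compute A + A by enumerating all 16 pairs.
A + A = {8, 12, 16, 20, 24, 32, 36, 40, 48, 64}, so |A + A| = 10.
K = |A + A| / |A| = 10/4 = 5/2 ≈ 2.5000.
Reference: AP of size 4 gives K = 7/4 ≈ 1.7500; a fully generic set of size 4 gives K ≈ 2.5000.

|A| = 4, |A + A| = 10, K = 10/4 = 5/2.


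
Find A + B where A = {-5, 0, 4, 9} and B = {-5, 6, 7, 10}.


A + B = {a + b : a ∈ A, b ∈ B}.
Enumerate all |A|·|B| = 4·4 = 16 pairs (a, b) and collect distinct sums.
a = -5: -5+-5=-10, -5+6=1, -5+7=2, -5+10=5
a = 0: 0+-5=-5, 0+6=6, 0+7=7, 0+10=10
a = 4: 4+-5=-1, 4+6=10, 4+7=11, 4+10=14
a = 9: 9+-5=4, 9+6=15, 9+7=16, 9+10=19
Collecting distinct sums: A + B = {-10, -5, -1, 1, 2, 4, 5, 6, 7, 10, 11, 14, 15, 16, 19}
|A + B| = 15

A + B = {-10, -5, -1, 1, 2, 4, 5, 6, 7, 10, 11, 14, 15, 16, 19}


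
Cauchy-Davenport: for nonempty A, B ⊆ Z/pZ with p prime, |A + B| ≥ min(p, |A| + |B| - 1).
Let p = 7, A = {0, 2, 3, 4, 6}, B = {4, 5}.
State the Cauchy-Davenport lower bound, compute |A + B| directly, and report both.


Cauchy-Davenport: |A + B| ≥ min(p, |A| + |B| - 1) for A, B nonempty in Z/pZ.
|A| = 5, |B| = 2, p = 7.
CD lower bound = min(7, 5 + 2 - 1) = min(7, 6) = 6.
Compute A + B mod 7 directly:
a = 0: 0+4=4, 0+5=5
a = 2: 2+4=6, 2+5=0
a = 3: 3+4=0, 3+5=1
a = 4: 4+4=1, 4+5=2
a = 6: 6+4=3, 6+5=4
A + B = {0, 1, 2, 3, 4, 5, 6}, so |A + B| = 7.
Verify: 7 ≥ 6? Yes ✓.

CD lower bound = 6, actual |A + B| = 7.


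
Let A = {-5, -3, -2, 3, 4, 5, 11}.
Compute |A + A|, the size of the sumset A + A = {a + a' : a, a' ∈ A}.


A + A = {a + a' : a, a' ∈ A}; |A| = 7.
General bounds: 2|A| - 1 ≤ |A + A| ≤ |A|(|A|+1)/2, i.e. 13 ≤ |A + A| ≤ 28.
Lower bound 2|A|-1 is attained iff A is an arithmetic progression.
Enumerate sums a + a' for a ≤ a' (symmetric, so this suffices):
a = -5: -5+-5=-10, -5+-3=-8, -5+-2=-7, -5+3=-2, -5+4=-1, -5+5=0, -5+11=6
a = -3: -3+-3=-6, -3+-2=-5, -3+3=0, -3+4=1, -3+5=2, -3+11=8
a = -2: -2+-2=-4, -2+3=1, -2+4=2, -2+5=3, -2+11=9
a = 3: 3+3=6, 3+4=7, 3+5=8, 3+11=14
a = 4: 4+4=8, 4+5=9, 4+11=15
a = 5: 5+5=10, 5+11=16
a = 11: 11+11=22
Distinct sums: {-10, -8, -7, -6, -5, -4, -2, -1, 0, 1, 2, 3, 6, 7, 8, 9, 10, 14, 15, 16, 22}
|A + A| = 21

|A + A| = 21


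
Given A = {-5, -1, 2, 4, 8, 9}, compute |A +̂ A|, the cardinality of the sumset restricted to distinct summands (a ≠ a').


Restricted sumset: A +̂ A = {a + a' : a ∈ A, a' ∈ A, a ≠ a'}.
Equivalently, take A + A and drop any sum 2a that is achievable ONLY as a + a for a ∈ A (i.e. sums representable only with equal summands).
Enumerate pairs (a, a') with a < a' (symmetric, so each unordered pair gives one sum; this covers all a ≠ a'):
  -5 + -1 = -6
  -5 + 2 = -3
  -5 + 4 = -1
  -5 + 8 = 3
  -5 + 9 = 4
  -1 + 2 = 1
  -1 + 4 = 3
  -1 + 8 = 7
  -1 + 9 = 8
  2 + 4 = 6
  2 + 8 = 10
  2 + 9 = 11
  4 + 8 = 12
  4 + 9 = 13
  8 + 9 = 17
Collected distinct sums: {-6, -3, -1, 1, 3, 4, 6, 7, 8, 10, 11, 12, 13, 17}
|A +̂ A| = 14
(Reference bound: |A +̂ A| ≥ 2|A| - 3 for |A| ≥ 2, with |A| = 6 giving ≥ 9.)

|A +̂ A| = 14


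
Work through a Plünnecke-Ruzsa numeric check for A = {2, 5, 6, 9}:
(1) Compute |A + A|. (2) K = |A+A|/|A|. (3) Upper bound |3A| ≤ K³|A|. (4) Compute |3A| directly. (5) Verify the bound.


|A| = 4.
Step 1: Compute A + A by enumerating all 16 pairs.
A + A = {4, 7, 8, 10, 11, 12, 14, 15, 18}, so |A + A| = 9.
Step 2: Doubling constant K = |A + A|/|A| = 9/4 = 9/4 ≈ 2.2500.
Step 3: Plünnecke-Ruzsa gives |3A| ≤ K³·|A| = (2.2500)³ · 4 ≈ 45.5625.
Step 4: Compute 3A = A + A + A directly by enumerating all triples (a,b,c) ∈ A³; |3A| = 16.
Step 5: Check 16 ≤ 45.5625? Yes ✓.

K = 9/4, Plünnecke-Ruzsa bound K³|A| ≈ 45.5625, |3A| = 16, inequality holds.


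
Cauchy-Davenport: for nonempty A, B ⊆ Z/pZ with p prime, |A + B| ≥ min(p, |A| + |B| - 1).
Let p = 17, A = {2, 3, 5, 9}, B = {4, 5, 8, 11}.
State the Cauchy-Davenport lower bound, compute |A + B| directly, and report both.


Cauchy-Davenport: |A + B| ≥ min(p, |A| + |B| - 1) for A, B nonempty in Z/pZ.
|A| = 4, |B| = 4, p = 17.
CD lower bound = min(17, 4 + 4 - 1) = min(17, 7) = 7.
Compute A + B mod 17 directly:
a = 2: 2+4=6, 2+5=7, 2+8=10, 2+11=13
a = 3: 3+4=7, 3+5=8, 3+8=11, 3+11=14
a = 5: 5+4=9, 5+5=10, 5+8=13, 5+11=16
a = 9: 9+4=13, 9+5=14, 9+8=0, 9+11=3
A + B = {0, 3, 6, 7, 8, 9, 10, 11, 13, 14, 16}, so |A + B| = 11.
Verify: 11 ≥ 7? Yes ✓.

CD lower bound = 7, actual |A + B| = 11.


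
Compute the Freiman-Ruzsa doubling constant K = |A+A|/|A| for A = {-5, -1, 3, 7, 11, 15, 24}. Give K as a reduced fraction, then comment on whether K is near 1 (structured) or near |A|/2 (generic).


|A| = 7.
Compute A + A by enumerating all 49 pairs.
A + A = {-10, -6, -2, 2, 6, 10, 14, 18, 19, 22, 23, 26, 27, 30, 31, 35, 39, 48}, so |A + A| = 18.
K = |A + A| / |A| = 18/7 (already in lowest terms) ≈ 2.5714.
Reference: AP of size 7 gives K = 13/7 ≈ 1.8571; a fully generic set of size 7 gives K ≈ 4.0000.

|A| = 7, |A + A| = 18, K = 18/7.


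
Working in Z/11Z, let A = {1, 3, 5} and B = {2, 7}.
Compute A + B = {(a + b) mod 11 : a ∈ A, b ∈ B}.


Work in Z/11Z: reduce every sum a + b modulo 11.
Enumerate all 6 pairs:
a = 1: 1+2=3, 1+7=8
a = 3: 3+2=5, 3+7=10
a = 5: 5+2=7, 5+7=1
Distinct residues collected: {1, 3, 5, 7, 8, 10}
|A + B| = 6 (out of 11 total residues).

A + B = {1, 3, 5, 7, 8, 10}


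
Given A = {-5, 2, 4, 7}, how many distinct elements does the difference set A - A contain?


A - A = {a - a' : a, a' ∈ A}; |A| = 4.
Bounds: 2|A|-1 ≤ |A - A| ≤ |A|² - |A| + 1, i.e. 7 ≤ |A - A| ≤ 13.
Note: 0 ∈ A - A always (from a - a). The set is symmetric: if d ∈ A - A then -d ∈ A - A.
Enumerate nonzero differences d = a - a' with a > a' (then include -d):
Positive differences: {2, 3, 5, 7, 9, 12}
Full difference set: {0} ∪ (positive diffs) ∪ (negative diffs).
|A - A| = 1 + 2·6 = 13 (matches direct enumeration: 13).

|A - A| = 13


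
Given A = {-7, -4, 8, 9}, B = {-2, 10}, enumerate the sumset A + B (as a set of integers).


A + B = {a + b : a ∈ A, b ∈ B}.
Enumerate all |A|·|B| = 4·2 = 8 pairs (a, b) and collect distinct sums.
a = -7: -7+-2=-9, -7+10=3
a = -4: -4+-2=-6, -4+10=6
a = 8: 8+-2=6, 8+10=18
a = 9: 9+-2=7, 9+10=19
Collecting distinct sums: A + B = {-9, -6, 3, 6, 7, 18, 19}
|A + B| = 7

A + B = {-9, -6, 3, 6, 7, 18, 19}


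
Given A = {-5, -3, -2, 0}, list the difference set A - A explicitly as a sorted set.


A - A = {a - a' : a, a' ∈ A}.
Compute a - a' for each ordered pair (a, a'):
a = -5: -5--5=0, -5--3=-2, -5--2=-3, -5-0=-5
a = -3: -3--5=2, -3--3=0, -3--2=-1, -3-0=-3
a = -2: -2--5=3, -2--3=1, -2--2=0, -2-0=-2
a = 0: 0--5=5, 0--3=3, 0--2=2, 0-0=0
Collecting distinct values (and noting 0 appears from a-a):
A - A = {-5, -3, -2, -1, 0, 1, 2, 3, 5}
|A - A| = 9

A - A = {-5, -3, -2, -1, 0, 1, 2, 3, 5}


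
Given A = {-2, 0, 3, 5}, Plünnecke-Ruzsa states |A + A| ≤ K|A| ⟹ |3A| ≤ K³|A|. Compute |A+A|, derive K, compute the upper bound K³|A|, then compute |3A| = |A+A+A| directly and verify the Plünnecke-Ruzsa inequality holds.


|A| = 4.
Step 1: Compute A + A by enumerating all 16 pairs.
A + A = {-4, -2, 0, 1, 3, 5, 6, 8, 10}, so |A + A| = 9.
Step 2: Doubling constant K = |A + A|/|A| = 9/4 = 9/4 ≈ 2.2500.
Step 3: Plünnecke-Ruzsa gives |3A| ≤ K³·|A| = (2.2500)³ · 4 ≈ 45.5625.
Step 4: Compute 3A = A + A + A directly by enumerating all triples (a,b,c) ∈ A³; |3A| = 16.
Step 5: Check 16 ≤ 45.5625? Yes ✓.

K = 9/4, Plünnecke-Ruzsa bound K³|A| ≈ 45.5625, |3A| = 16, inequality holds.


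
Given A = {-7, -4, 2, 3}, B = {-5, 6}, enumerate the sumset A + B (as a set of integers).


A + B = {a + b : a ∈ A, b ∈ B}.
Enumerate all |A|·|B| = 4·2 = 8 pairs (a, b) and collect distinct sums.
a = -7: -7+-5=-12, -7+6=-1
a = -4: -4+-5=-9, -4+6=2
a = 2: 2+-5=-3, 2+6=8
a = 3: 3+-5=-2, 3+6=9
Collecting distinct sums: A + B = {-12, -9, -3, -2, -1, 2, 8, 9}
|A + B| = 8

A + B = {-12, -9, -3, -2, -1, 2, 8, 9}


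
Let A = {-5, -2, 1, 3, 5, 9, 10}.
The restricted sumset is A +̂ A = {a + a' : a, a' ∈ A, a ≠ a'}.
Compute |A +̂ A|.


Restricted sumset: A +̂ A = {a + a' : a ∈ A, a' ∈ A, a ≠ a'}.
Equivalently, take A + A and drop any sum 2a that is achievable ONLY as a + a for a ∈ A (i.e. sums representable only with equal summands).
Enumerate pairs (a, a') with a < a' (symmetric, so each unordered pair gives one sum; this covers all a ≠ a'):
  -5 + -2 = -7
  -5 + 1 = -4
  -5 + 3 = -2
  -5 + 5 = 0
  -5 + 9 = 4
  -5 + 10 = 5
  -2 + 1 = -1
  -2 + 3 = 1
  -2 + 5 = 3
  -2 + 9 = 7
  -2 + 10 = 8
  1 + 3 = 4
  1 + 5 = 6
  1 + 9 = 10
  1 + 10 = 11
  3 + 5 = 8
  3 + 9 = 12
  3 + 10 = 13
  5 + 9 = 14
  5 + 10 = 15
  9 + 10 = 19
Collected distinct sums: {-7, -4, -2, -1, 0, 1, 3, 4, 5, 6, 7, 8, 10, 11, 12, 13, 14, 15, 19}
|A +̂ A| = 19
(Reference bound: |A +̂ A| ≥ 2|A| - 3 for |A| ≥ 2, with |A| = 7 giving ≥ 11.)

|A +̂ A| = 19


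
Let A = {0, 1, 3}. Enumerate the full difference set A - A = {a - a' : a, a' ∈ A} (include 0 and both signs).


A - A = {a - a' : a, a' ∈ A}.
Compute a - a' for each ordered pair (a, a'):
a = 0: 0-0=0, 0-1=-1, 0-3=-3
a = 1: 1-0=1, 1-1=0, 1-3=-2
a = 3: 3-0=3, 3-1=2, 3-3=0
Collecting distinct values (and noting 0 appears from a-a):
A - A = {-3, -2, -1, 0, 1, 2, 3}
|A - A| = 7

A - A = {-3, -2, -1, 0, 1, 2, 3}


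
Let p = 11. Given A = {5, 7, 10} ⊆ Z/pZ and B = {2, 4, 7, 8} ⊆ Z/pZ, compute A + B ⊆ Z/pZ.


Work in Z/11Z: reduce every sum a + b modulo 11.
Enumerate all 12 pairs:
a = 5: 5+2=7, 5+4=9, 5+7=1, 5+8=2
a = 7: 7+2=9, 7+4=0, 7+7=3, 7+8=4
a = 10: 10+2=1, 10+4=3, 10+7=6, 10+8=7
Distinct residues collected: {0, 1, 2, 3, 4, 6, 7, 9}
|A + B| = 8 (out of 11 total residues).

A + B = {0, 1, 2, 3, 4, 6, 7, 9}


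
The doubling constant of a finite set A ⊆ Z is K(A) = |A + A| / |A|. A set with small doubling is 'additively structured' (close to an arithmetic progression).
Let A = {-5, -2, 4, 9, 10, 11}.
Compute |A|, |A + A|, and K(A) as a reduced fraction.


|A| = 6.
Compute A + A by enumerating all 36 pairs.
A + A = {-10, -7, -4, -1, 2, 4, 5, 6, 7, 8, 9, 13, 14, 15, 18, 19, 20, 21, 22}, so |A + A| = 19.
K = |A + A| / |A| = 19/6 (already in lowest terms) ≈ 3.1667.
Reference: AP of size 6 gives K = 11/6 ≈ 1.8333; a fully generic set of size 6 gives K ≈ 3.5000.

|A| = 6, |A + A| = 19, K = 19/6.


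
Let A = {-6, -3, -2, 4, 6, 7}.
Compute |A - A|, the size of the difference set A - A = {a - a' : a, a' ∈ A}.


A - A = {a - a' : a, a' ∈ A}; |A| = 6.
Bounds: 2|A|-1 ≤ |A - A| ≤ |A|² - |A| + 1, i.e. 11 ≤ |A - A| ≤ 31.
Note: 0 ∈ A - A always (from a - a). The set is symmetric: if d ∈ A - A then -d ∈ A - A.
Enumerate nonzero differences d = a - a' with a > a' (then include -d):
Positive differences: {1, 2, 3, 4, 6, 7, 8, 9, 10, 12, 13}
Full difference set: {0} ∪ (positive diffs) ∪ (negative diffs).
|A - A| = 1 + 2·11 = 23 (matches direct enumeration: 23).

|A - A| = 23


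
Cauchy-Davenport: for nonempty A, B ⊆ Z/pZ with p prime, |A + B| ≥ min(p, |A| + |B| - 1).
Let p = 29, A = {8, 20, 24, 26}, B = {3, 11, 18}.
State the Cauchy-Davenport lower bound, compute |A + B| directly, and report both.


Cauchy-Davenport: |A + B| ≥ min(p, |A| + |B| - 1) for A, B nonempty in Z/pZ.
|A| = 4, |B| = 3, p = 29.
CD lower bound = min(29, 4 + 3 - 1) = min(29, 6) = 6.
Compute A + B mod 29 directly:
a = 8: 8+3=11, 8+11=19, 8+18=26
a = 20: 20+3=23, 20+11=2, 20+18=9
a = 24: 24+3=27, 24+11=6, 24+18=13
a = 26: 26+3=0, 26+11=8, 26+18=15
A + B = {0, 2, 6, 8, 9, 11, 13, 15, 19, 23, 26, 27}, so |A + B| = 12.
Verify: 12 ≥ 6? Yes ✓.

CD lower bound = 6, actual |A + B| = 12.


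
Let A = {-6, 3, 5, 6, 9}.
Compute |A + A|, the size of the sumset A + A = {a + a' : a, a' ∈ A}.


A + A = {a + a' : a, a' ∈ A}; |A| = 5.
General bounds: 2|A| - 1 ≤ |A + A| ≤ |A|(|A|+1)/2, i.e. 9 ≤ |A + A| ≤ 15.
Lower bound 2|A|-1 is attained iff A is an arithmetic progression.
Enumerate sums a + a' for a ≤ a' (symmetric, so this suffices):
a = -6: -6+-6=-12, -6+3=-3, -6+5=-1, -6+6=0, -6+9=3
a = 3: 3+3=6, 3+5=8, 3+6=9, 3+9=12
a = 5: 5+5=10, 5+6=11, 5+9=14
a = 6: 6+6=12, 6+9=15
a = 9: 9+9=18
Distinct sums: {-12, -3, -1, 0, 3, 6, 8, 9, 10, 11, 12, 14, 15, 18}
|A + A| = 14

|A + A| = 14


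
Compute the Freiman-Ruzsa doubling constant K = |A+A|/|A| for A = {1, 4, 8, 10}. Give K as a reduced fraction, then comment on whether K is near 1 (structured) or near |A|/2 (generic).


|A| = 4.
Compute A + A by enumerating all 16 pairs.
A + A = {2, 5, 8, 9, 11, 12, 14, 16, 18, 20}, so |A + A| = 10.
K = |A + A| / |A| = 10/4 = 5/2 ≈ 2.5000.
Reference: AP of size 4 gives K = 7/4 ≈ 1.7500; a fully generic set of size 4 gives K ≈ 2.5000.

|A| = 4, |A + A| = 10, K = 10/4 = 5/2.


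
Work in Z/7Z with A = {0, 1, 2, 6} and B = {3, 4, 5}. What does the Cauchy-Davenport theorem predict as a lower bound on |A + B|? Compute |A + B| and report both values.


Cauchy-Davenport: |A + B| ≥ min(p, |A| + |B| - 1) for A, B nonempty in Z/pZ.
|A| = 4, |B| = 3, p = 7.
CD lower bound = min(7, 4 + 3 - 1) = min(7, 6) = 6.
Compute A + B mod 7 directly:
a = 0: 0+3=3, 0+4=4, 0+5=5
a = 1: 1+3=4, 1+4=5, 1+5=6
a = 2: 2+3=5, 2+4=6, 2+5=0
a = 6: 6+3=2, 6+4=3, 6+5=4
A + B = {0, 2, 3, 4, 5, 6}, so |A + B| = 6.
Verify: 6 ≥ 6? Yes ✓.

CD lower bound = 6, actual |A + B| = 6.


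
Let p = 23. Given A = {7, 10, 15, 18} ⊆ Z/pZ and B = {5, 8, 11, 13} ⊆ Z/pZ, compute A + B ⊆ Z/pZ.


Work in Z/23Z: reduce every sum a + b modulo 23.
Enumerate all 16 pairs:
a = 7: 7+5=12, 7+8=15, 7+11=18, 7+13=20
a = 10: 10+5=15, 10+8=18, 10+11=21, 10+13=0
a = 15: 15+5=20, 15+8=0, 15+11=3, 15+13=5
a = 18: 18+5=0, 18+8=3, 18+11=6, 18+13=8
Distinct residues collected: {0, 3, 5, 6, 8, 12, 15, 18, 20, 21}
|A + B| = 10 (out of 23 total residues).

A + B = {0, 3, 5, 6, 8, 12, 15, 18, 20, 21}


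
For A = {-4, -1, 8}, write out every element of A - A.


A - A = {a - a' : a, a' ∈ A}.
Compute a - a' for each ordered pair (a, a'):
a = -4: -4--4=0, -4--1=-3, -4-8=-12
a = -1: -1--4=3, -1--1=0, -1-8=-9
a = 8: 8--4=12, 8--1=9, 8-8=0
Collecting distinct values (and noting 0 appears from a-a):
A - A = {-12, -9, -3, 0, 3, 9, 12}
|A - A| = 7

A - A = {-12, -9, -3, 0, 3, 9, 12}


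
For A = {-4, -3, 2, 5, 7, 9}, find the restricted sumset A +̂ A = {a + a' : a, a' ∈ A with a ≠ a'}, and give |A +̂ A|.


Restricted sumset: A +̂ A = {a + a' : a ∈ A, a' ∈ A, a ≠ a'}.
Equivalently, take A + A and drop any sum 2a that is achievable ONLY as a + a for a ∈ A (i.e. sums representable only with equal summands).
Enumerate pairs (a, a') with a < a' (symmetric, so each unordered pair gives one sum; this covers all a ≠ a'):
  -4 + -3 = -7
  -4 + 2 = -2
  -4 + 5 = 1
  -4 + 7 = 3
  -4 + 9 = 5
  -3 + 2 = -1
  -3 + 5 = 2
  -3 + 7 = 4
  -3 + 9 = 6
  2 + 5 = 7
  2 + 7 = 9
  2 + 9 = 11
  5 + 7 = 12
  5 + 9 = 14
  7 + 9 = 16
Collected distinct sums: {-7, -2, -1, 1, 2, 3, 4, 5, 6, 7, 9, 11, 12, 14, 16}
|A +̂ A| = 15
(Reference bound: |A +̂ A| ≥ 2|A| - 3 for |A| ≥ 2, with |A| = 6 giving ≥ 9.)

|A +̂ A| = 15


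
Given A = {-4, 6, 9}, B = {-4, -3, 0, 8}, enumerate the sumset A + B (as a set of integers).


A + B = {a + b : a ∈ A, b ∈ B}.
Enumerate all |A|·|B| = 3·4 = 12 pairs (a, b) and collect distinct sums.
a = -4: -4+-4=-8, -4+-3=-7, -4+0=-4, -4+8=4
a = 6: 6+-4=2, 6+-3=3, 6+0=6, 6+8=14
a = 9: 9+-4=5, 9+-3=6, 9+0=9, 9+8=17
Collecting distinct sums: A + B = {-8, -7, -4, 2, 3, 4, 5, 6, 9, 14, 17}
|A + B| = 11

A + B = {-8, -7, -4, 2, 3, 4, 5, 6, 9, 14, 17}


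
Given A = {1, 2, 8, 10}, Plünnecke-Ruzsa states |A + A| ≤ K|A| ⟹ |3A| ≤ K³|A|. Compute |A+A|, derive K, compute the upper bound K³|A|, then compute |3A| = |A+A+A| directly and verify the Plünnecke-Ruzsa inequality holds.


|A| = 4.
Step 1: Compute A + A by enumerating all 16 pairs.
A + A = {2, 3, 4, 9, 10, 11, 12, 16, 18, 20}, so |A + A| = 10.
Step 2: Doubling constant K = |A + A|/|A| = 10/4 = 10/4 ≈ 2.5000.
Step 3: Plünnecke-Ruzsa gives |3A| ≤ K³·|A| = (2.5000)³ · 4 ≈ 62.5000.
Step 4: Compute 3A = A + A + A directly by enumerating all triples (a,b,c) ∈ A³; |3A| = 19.
Step 5: Check 19 ≤ 62.5000? Yes ✓.

K = 10/4, Plünnecke-Ruzsa bound K³|A| ≈ 62.5000, |3A| = 19, inequality holds.


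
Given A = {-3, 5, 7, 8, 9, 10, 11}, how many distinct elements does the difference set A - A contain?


A - A = {a - a' : a, a' ∈ A}; |A| = 7.
Bounds: 2|A|-1 ≤ |A - A| ≤ |A|² - |A| + 1, i.e. 13 ≤ |A - A| ≤ 43.
Note: 0 ∈ A - A always (from a - a). The set is symmetric: if d ∈ A - A then -d ∈ A - A.
Enumerate nonzero differences d = a - a' with a > a' (then include -d):
Positive differences: {1, 2, 3, 4, 5, 6, 8, 10, 11, 12, 13, 14}
Full difference set: {0} ∪ (positive diffs) ∪ (negative diffs).
|A - A| = 1 + 2·12 = 25 (matches direct enumeration: 25).

|A - A| = 25


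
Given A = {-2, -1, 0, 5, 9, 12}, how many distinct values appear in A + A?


A + A = {a + a' : a, a' ∈ A}; |A| = 6.
General bounds: 2|A| - 1 ≤ |A + A| ≤ |A|(|A|+1)/2, i.e. 11 ≤ |A + A| ≤ 21.
Lower bound 2|A|-1 is attained iff A is an arithmetic progression.
Enumerate sums a + a' for a ≤ a' (symmetric, so this suffices):
a = -2: -2+-2=-4, -2+-1=-3, -2+0=-2, -2+5=3, -2+9=7, -2+12=10
a = -1: -1+-1=-2, -1+0=-1, -1+5=4, -1+9=8, -1+12=11
a = 0: 0+0=0, 0+5=5, 0+9=9, 0+12=12
a = 5: 5+5=10, 5+9=14, 5+12=17
a = 9: 9+9=18, 9+12=21
a = 12: 12+12=24
Distinct sums: {-4, -3, -2, -1, 0, 3, 4, 5, 7, 8, 9, 10, 11, 12, 14, 17, 18, 21, 24}
|A + A| = 19

|A + A| = 19
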